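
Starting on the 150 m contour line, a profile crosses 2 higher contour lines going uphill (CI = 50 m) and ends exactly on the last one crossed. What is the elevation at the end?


elevation = 150 + 2 * 50 = 250 m

250 m


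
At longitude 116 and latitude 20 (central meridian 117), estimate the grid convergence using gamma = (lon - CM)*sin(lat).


gamma = (116 - 117) * sin(20) = -1 * 0.34202 = -0.342 degrees

-0.342 degrees


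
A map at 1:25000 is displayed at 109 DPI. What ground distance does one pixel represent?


pixel_cm = 2.54 / 109 ≈ 0.023303 cm
ground = pixel_cm * 25000 / 100 = 2.54 * 25000 / (109 * 100) = 63500 / 10900 ≈ 5.83 m

5.83 m


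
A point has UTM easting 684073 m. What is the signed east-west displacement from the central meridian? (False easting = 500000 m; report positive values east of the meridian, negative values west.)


displacement = 684073 - 500000 = 184073 m

184073 m


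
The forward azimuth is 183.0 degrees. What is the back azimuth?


back azimuth = (183.0 + 180) mod 360 = 3.0 degrees

3.0 degrees


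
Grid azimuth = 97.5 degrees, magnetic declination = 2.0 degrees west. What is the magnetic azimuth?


magnetic azimuth = grid azimuth - declination (east +ve)
mag_az = 97.5 - -2.0 = 99.5 degrees

99.5 degrees


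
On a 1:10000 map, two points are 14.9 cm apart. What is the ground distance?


ground = 14.9 cm * 10000 / 100 = 1490.0 m = 1.49 km

1.49 km


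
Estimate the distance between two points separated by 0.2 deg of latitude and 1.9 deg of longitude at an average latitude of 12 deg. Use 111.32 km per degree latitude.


dlat_km = 0.2 * 111.32 = 22.264
dlon_km = 1.9 * 111.32 * cos(12) ≈ 206.886
dist = sqrt(22.264^2 + 206.886^2) ≈ 208.1 km

208.1 km


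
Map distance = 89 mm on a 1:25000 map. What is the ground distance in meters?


ground = 89 mm * 25000 / 1000 = 2225.0 m

2225.0 m


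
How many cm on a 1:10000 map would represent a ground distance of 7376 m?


map_cm = 7376 * 100 / 10000 = 73.76 cm

73.76 cm


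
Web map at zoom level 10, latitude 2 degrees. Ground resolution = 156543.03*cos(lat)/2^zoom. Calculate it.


res = 156543.03 * cos(2) / 2^10 = 156543.03 * 0.99939083 / 1024 = 152.78 m/pixel

152.78 m/pixel


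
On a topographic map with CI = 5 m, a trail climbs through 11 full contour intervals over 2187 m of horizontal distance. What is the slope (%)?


elevation change = 11 * 5 = 55 m
slope = 55 / 2187 * 100 = 2.5%

2.5%


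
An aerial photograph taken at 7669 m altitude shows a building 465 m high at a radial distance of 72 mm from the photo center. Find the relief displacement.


d = h * r / H = 465 * 72 / 7669 = 4.37 mm

4.37 mm


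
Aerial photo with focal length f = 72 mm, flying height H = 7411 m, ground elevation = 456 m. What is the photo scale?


scale = f / (H - h) = 72 mm / 6955 m = 72 / 6955000 = 1:96597

1:96597


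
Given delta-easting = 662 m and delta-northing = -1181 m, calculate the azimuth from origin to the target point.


az = atan2(662, -1181) = 150.7 deg
adjusted to 0-360: 150.7 degrees

150.7 degrees


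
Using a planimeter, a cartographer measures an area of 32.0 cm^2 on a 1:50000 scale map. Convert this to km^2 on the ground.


ground_area = 32.0 * (50000/100)^2 = 8000000.0 m^2 = 8.0 km^2

8.0 km^2


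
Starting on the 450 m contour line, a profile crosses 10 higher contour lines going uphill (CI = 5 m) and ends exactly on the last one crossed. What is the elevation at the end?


elevation = 450 + 10 * 5 = 500 m

500 m


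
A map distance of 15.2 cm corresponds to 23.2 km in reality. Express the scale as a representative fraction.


ground = 23.2 km = 2320000 cm; RF denominator = ground / map = 2320000 / 15.2 ≈ 152632; RF = 1:152632

1:152632


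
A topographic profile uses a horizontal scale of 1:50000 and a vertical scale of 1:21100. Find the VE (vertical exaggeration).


VE = horizontal_scale / vertical_scale = 50000 / 21100 ≈ 2.4

2.4x


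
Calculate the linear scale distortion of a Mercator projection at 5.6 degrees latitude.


SF = 1 / cos(5.6) = 1 / 0.995227 = 1.005

1.005


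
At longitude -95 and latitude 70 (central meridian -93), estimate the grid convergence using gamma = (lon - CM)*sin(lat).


gamma = (-95 - -93) * sin(70) = -2 * 0.939693 = -1.879 degrees

-1.879 degrees


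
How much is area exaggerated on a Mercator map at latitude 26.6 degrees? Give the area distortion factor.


area_distortion = 1/cos^2(26.6) = 1.251

1.251


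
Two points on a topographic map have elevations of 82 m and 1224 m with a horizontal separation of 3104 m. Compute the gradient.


gradient = (1224 - 82) / 3104 = 1142 / 3104 = 0.3679

0.3679


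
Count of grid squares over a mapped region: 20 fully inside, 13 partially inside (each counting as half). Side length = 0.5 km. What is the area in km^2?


effective squares = 20 + 13 * 0.5 = 26.5
area = 26.5 * 0.25 = 6.625 km^2

6.625 km^2


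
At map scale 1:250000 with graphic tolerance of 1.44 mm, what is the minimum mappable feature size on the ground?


ground = 1.44 mm * 250000 / 1000 = 360.0 m

360.0 m


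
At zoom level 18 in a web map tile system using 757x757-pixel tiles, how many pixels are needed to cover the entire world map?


tiles per axis = 2^18 = 262144
total tiles = 262144^2 = 68719476736
pixels per axis = 262144 * 757 = 198443008
total pixels = 198443008^2 = 39379627424088064

39379627424088064 pixels


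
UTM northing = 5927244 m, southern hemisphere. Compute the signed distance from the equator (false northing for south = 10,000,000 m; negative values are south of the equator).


For southern: actual = 5927244 - 10000000 = -4072756 m

-4072756 m


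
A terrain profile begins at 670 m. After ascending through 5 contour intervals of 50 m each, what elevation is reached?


elevation = 670 + 5 * 50 = 920 m

920 m


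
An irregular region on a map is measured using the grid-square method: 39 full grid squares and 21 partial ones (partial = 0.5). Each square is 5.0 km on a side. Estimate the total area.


effective squares = 39 + 21 * 0.5 = 49.5
area = 49.5 * 25.0 = 1237.5 km^2

1237.5 km^2


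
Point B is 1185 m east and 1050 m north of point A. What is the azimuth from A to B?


az = atan2(1185, 1050) = 48.5 deg
adjusted to 0-360: 48.5 degrees

48.5 degrees


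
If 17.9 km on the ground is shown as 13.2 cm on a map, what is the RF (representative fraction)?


ground = 17.9 km = 1790000 cm; RF denominator = ground / map = 1790000 / 13.2 ≈ 135606; RF = 1:135606

1:135606


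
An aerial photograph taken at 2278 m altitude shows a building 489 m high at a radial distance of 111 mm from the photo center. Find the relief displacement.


d = h * r / H = 489 * 111 / 2278 = 23.83 mm

23.83 mm


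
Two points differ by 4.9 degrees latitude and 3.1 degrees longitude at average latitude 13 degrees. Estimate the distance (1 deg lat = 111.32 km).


dlat_km = 4.9 * 111.32 = 545.468
dlon_km = 3.1 * 111.32 * cos(13) ≈ 336.247
dist = sqrt(545.468^2 + 336.247^2) ≈ 640.8 km

640.8 km


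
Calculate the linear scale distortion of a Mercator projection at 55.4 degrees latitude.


SF = 1 / cos(55.4) = 1 / 0.567844 = 1.761

1.761


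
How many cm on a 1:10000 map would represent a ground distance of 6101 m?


map_cm = 6101 * 100 / 10000 = 61.01 cm

61.01 cm


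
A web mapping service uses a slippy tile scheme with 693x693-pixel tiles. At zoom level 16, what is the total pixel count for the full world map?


tiles per axis = 2^16 = 65536
total tiles = 65536^2 = 4294967296
pixels per axis = 65536 * 693 = 45416448
total pixels = 45416448^2 = 2062653748936704

2062653748936704 pixels


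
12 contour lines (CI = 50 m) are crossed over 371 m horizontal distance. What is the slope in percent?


elevation change = 12 * 50 = 600 m
slope = 600 / 371 * 100 = 161.7%

161.7%


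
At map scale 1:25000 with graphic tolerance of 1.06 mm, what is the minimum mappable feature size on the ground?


ground = 1.06 mm * 25000 / 1000 = 26.5 m

26.5 m


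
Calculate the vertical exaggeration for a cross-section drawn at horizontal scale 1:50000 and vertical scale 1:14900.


VE = horizontal_scale / vertical_scale = 50000 / 14900 ≈ 3.4

3.4x


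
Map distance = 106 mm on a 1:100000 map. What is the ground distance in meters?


ground = 106 mm * 100000 / 1000 = 10600.0 m

10600.0 m


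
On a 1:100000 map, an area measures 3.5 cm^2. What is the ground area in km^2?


ground_area = 3.5 * (100000/100)^2 = 3500000.0 m^2 = 3.5 km^2

3.5 km^2


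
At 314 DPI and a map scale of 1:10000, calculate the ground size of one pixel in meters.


pixel_cm = 2.54 / 314 ≈ 0.008089 cm
ground = pixel_cm * 10000 / 100 = 2.54 * 10000 / (314 * 100) = 25400 / 31400 ≈ 0.81 m

0.81 m


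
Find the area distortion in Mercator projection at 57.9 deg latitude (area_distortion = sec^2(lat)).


area_distortion = 1/cos^2(57.9) = 3.541

3.541


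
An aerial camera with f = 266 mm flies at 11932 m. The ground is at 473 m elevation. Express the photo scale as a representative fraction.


scale = f / (H - h) = 266 mm / 11459 m = 266 / 11459000 = 1:43079

1:43079


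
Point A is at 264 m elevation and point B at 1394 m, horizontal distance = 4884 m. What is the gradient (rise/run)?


gradient = (1394 - 264) / 4884 = 1130 / 4884 = 0.2314

0.2314


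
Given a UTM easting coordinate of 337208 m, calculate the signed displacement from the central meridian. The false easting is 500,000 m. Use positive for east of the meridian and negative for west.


displacement = 337208 - 500000 = -162792 m

-162792 m


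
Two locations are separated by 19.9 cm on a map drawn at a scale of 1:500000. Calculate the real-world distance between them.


ground = 19.9 cm * 500000 / 100 = 99500.0 m = 99.5 km

99.5 km


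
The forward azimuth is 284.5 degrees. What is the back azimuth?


back azimuth = (284.5 + 180) mod 360 = 104.5 degrees

104.5 degrees


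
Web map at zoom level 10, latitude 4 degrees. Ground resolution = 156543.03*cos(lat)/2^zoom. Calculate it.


res = 156543.03 * cos(4) / 2^10 = 156543.03 * 0.99756405 / 1024 = 152.5 m/pixel

152.5 m/pixel


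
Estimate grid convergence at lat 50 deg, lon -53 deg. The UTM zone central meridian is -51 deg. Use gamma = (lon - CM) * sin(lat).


gamma = (-53 - -51) * sin(50) = -2 * 0.766044 = -1.532 degrees

-1.532 degrees


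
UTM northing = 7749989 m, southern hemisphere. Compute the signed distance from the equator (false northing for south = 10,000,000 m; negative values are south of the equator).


For southern: actual = 7749989 - 10000000 = -2250011 m

-2250011 m


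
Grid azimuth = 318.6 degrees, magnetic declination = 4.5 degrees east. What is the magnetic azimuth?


magnetic azimuth = grid azimuth - declination (east +ve)
mag_az = 318.6 - 4.5 = 314.1 degrees

314.1 degrees


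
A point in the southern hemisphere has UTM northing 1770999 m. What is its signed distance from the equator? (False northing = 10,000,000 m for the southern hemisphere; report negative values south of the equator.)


For southern: actual = 1770999 - 10000000 = -8229001 m

-8229001 m


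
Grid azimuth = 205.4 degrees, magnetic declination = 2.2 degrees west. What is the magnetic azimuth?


magnetic azimuth = grid azimuth - declination (east +ve)
mag_az = 205.4 - -2.2 = 207.6 degrees

207.6 degrees


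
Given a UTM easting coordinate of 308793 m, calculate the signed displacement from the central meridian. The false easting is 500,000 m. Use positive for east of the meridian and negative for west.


displacement = 308793 - 500000 = -191207 m

-191207 m


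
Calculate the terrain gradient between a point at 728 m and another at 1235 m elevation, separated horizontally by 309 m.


gradient = (1235 - 728) / 309 = 507 / 309 = 1.6408

1.6408


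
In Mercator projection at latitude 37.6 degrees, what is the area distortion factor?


area_distortion = 1/cos^2(37.6) = 1.593

1.593


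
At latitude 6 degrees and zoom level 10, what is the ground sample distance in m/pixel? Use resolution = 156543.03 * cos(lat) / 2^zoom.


res = 156543.03 * cos(6) / 2^10 = 156543.03 * 0.9945219 / 1024 = 152.04 m/pixel

152.04 m/pixel


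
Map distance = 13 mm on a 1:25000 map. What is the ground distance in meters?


ground = 13 mm * 25000 / 1000 = 325.0 m

325.0 m


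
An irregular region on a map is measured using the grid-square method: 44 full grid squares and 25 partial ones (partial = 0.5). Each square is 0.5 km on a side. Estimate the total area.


effective squares = 44 + 25 * 0.5 = 56.5
area = 56.5 * 0.25 = 14.125 km^2

14.125 km^2


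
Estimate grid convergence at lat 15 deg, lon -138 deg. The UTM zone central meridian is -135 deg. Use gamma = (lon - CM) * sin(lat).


gamma = (-138 - -135) * sin(15) = -3 * 0.258819 = -0.776 degrees

-0.776 degrees


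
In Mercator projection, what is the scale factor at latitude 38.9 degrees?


SF = 1 / cos(38.9) = 1 / 0.778243 = 1.285

1.285


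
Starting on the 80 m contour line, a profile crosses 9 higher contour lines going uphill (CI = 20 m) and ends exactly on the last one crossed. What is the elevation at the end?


elevation = 80 + 9 * 20 = 260 m

260 m


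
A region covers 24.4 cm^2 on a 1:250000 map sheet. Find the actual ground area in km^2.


ground_area = 24.4 * (250000/100)^2 = 152500000.0 m^2 = 152.5 km^2

152.5 km^2


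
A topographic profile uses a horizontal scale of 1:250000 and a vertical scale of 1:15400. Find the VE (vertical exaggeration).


VE = horizontal_scale / vertical_scale = 250000 / 15400 ≈ 16.2

16.2x


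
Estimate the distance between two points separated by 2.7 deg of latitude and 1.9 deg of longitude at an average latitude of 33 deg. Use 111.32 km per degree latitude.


dlat_km = 2.7 * 111.32 = 300.564
dlon_km = 1.9 * 111.32 * cos(33) ≈ 177.386
dist = sqrt(300.564^2 + 177.386^2) ≈ 349.0 km

349.0 km


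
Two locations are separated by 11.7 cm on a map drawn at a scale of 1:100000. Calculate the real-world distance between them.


ground = 11.7 cm * 100000 / 100 = 11700.0 m = 11.7 km

11.7 km


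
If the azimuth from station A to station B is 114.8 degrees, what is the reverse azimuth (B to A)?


back azimuth = (114.8 + 180) mod 360 = 294.8 degrees

294.8 degrees


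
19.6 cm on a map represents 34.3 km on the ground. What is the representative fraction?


ground = 34.3 km = 3430000 cm; RF denominator = ground / map = 3430000 / 19.6 = 175000; RF = 1:175000

1:175000


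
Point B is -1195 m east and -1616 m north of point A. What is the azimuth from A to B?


az = atan2(-1195, -1616) = -143.5 deg
adjusted to 0-360: 216.5 degrees

216.5 degrees


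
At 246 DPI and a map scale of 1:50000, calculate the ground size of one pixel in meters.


pixel_cm = 2.54 / 246 ≈ 0.010325 cm
ground = pixel_cm * 50000 / 100 = 2.54 * 50000 / (246 * 100) = 127000 / 24600 ≈ 5.16 m

5.16 m


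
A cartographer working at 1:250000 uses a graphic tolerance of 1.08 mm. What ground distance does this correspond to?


ground = 1.08 mm * 250000 / 1000 = 270.0 m

270.0 m


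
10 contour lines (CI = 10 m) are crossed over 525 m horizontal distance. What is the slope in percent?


elevation change = 10 * 10 = 100 m
slope = 100 / 525 * 100 = 19.0%

19.0%


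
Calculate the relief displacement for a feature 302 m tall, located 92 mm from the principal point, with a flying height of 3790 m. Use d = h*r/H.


d = h * r / H = 302 * 92 / 3790 = 7.33 mm

7.33 mm


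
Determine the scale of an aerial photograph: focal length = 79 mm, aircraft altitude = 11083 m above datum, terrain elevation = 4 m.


scale = f / (H - h) = 79 mm / 11079 m = 79 / 11079000 = 1:140241

1:140241


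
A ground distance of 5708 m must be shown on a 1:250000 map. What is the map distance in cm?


map_cm = 5708 * 100 / 250000 = 2.2832 cm ≈ 2.28 cm

2.28 cm


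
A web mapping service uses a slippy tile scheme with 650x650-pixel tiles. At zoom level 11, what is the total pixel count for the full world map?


tiles per axis = 2^11 = 2048
total tiles = 2048^2 = 4194304
pixels per axis = 2048 * 650 = 1331200
total pixels = 1331200^2 = 1772093440000

1772093440000 pixels


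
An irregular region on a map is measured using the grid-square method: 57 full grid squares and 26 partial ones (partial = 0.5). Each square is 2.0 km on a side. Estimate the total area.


effective squares = 57 + 26 * 0.5 = 70.0
area = 70.0 * 4.0 = 280.0 km^2

280.0 km^2


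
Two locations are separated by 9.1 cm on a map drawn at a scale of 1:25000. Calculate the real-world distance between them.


ground = 9.1 cm * 25000 / 100 = 2275.0 m = 2.275 km

2.275 km


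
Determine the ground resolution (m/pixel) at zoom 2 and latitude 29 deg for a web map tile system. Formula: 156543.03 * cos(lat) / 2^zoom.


res = 156543.03 * cos(29) / 2^2 = 156543.03 * 0.87461971 / 4 = 34228.9 m/pixel

34228.9 m/pixel


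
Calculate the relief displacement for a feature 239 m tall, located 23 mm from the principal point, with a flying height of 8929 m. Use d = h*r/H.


d = h * r / H = 239 * 23 / 8929 = 0.62 mm

0.62 mm


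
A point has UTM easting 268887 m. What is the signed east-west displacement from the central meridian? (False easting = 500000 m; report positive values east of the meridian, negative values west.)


displacement = 268887 - 500000 = -231113 m

-231113 m


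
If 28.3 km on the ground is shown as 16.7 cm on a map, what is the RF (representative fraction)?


ground = 28.3 km = 2830000 cm; RF denominator = ground / map = 2830000 / 16.7 ≈ 169461; RF = 1:169461

1:169461


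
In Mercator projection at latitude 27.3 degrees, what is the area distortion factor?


area_distortion = 1/cos^2(27.3) = 1.266

1.266


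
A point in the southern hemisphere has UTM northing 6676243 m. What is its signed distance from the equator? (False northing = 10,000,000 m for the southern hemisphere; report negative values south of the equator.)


For southern: actual = 6676243 - 10000000 = -3323757 m

-3323757 m


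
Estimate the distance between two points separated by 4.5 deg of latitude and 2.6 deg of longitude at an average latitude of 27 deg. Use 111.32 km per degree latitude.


dlat_km = 4.5 * 111.32 = 500.94
dlon_km = 2.6 * 111.32 * cos(27) ≈ 257.886
dist = sqrt(500.94^2 + 257.886^2) ≈ 563.4 km

563.4 km


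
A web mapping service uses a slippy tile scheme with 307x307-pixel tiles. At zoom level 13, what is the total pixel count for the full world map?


tiles per axis = 2^13 = 8192
total tiles = 8192^2 = 67108864
pixels per axis = 8192 * 307 = 2514944
total pixels = 2514944^2 = 6324943323136

6324943323136 pixels


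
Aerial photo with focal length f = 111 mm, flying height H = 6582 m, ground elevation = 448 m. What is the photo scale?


scale = f / (H - h) = 111 mm / 6134 m = 111 / 6134000 = 1:55261

1:55261


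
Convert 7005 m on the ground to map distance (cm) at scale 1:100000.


map_cm = 7005 * 100 / 100000 = 7.005 cm ≈ 7.01 cm

7.01 cm


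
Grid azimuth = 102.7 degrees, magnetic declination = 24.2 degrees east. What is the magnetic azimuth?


magnetic azimuth = grid azimuth - declination (east +ve)
mag_az = 102.7 - 24.2 = 78.5 degrees

78.5 degrees


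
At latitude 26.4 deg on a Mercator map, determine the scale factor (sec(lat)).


SF = 1 / cos(26.4) = 1 / 0.895712 = 1.116

1.116


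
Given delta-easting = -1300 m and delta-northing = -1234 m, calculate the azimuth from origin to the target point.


az = atan2(-1300, -1234) = -133.5 deg
adjusted to 0-360: 226.5 degrees

226.5 degrees


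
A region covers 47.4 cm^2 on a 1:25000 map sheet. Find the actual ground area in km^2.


ground_area = 47.4 * (25000/100)^2 = 2962500.0 m^2 = 2.9625 km^2 ≈ 2.963 km^2

2.963 km^2


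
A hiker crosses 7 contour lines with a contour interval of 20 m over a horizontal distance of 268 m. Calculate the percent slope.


elevation change = 7 * 20 = 140 m
slope = 140 / 268 * 100 = 52.2%

52.2%


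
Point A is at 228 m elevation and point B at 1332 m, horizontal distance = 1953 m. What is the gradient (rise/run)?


gradient = (1332 - 228) / 1953 = 1104 / 1953 = 0.5653

0.5653


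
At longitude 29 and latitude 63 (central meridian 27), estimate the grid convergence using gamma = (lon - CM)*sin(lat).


gamma = (29 - 27) * sin(63) = 2 * 0.891007 = 1.782 degrees

1.782 degrees


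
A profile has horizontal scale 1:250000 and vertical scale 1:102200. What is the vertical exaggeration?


VE = horizontal_scale / vertical_scale = 250000 / 102200 ≈ 2.4

2.4x


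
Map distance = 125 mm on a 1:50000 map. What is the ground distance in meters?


ground = 125 mm * 50000 / 1000 = 6250.0 m

6250.0 m


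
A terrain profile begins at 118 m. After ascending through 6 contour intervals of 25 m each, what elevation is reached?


elevation = 118 + 6 * 25 = 268 m

268 m


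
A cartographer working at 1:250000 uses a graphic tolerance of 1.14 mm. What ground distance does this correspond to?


ground = 1.14 mm * 250000 / 1000 = 285.0 m

285.0 m


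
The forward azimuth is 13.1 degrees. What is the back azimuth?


back azimuth = (13.1 + 180) mod 360 = 193.1 degrees

193.1 degrees


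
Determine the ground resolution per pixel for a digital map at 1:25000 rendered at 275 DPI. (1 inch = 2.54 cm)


pixel_cm = 2.54 / 275 ≈ 0.009236 cm
ground = pixel_cm * 25000 / 100 = 2.54 * 25000 / (275 * 100) = 63500 / 27500 ≈ 2.31 m

2.31 m


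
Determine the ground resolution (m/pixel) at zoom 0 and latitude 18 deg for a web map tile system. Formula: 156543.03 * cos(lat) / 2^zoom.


res = 156543.03 * cos(18) / 2^0 = 156543.03 * 0.95105652 / 1 = 148881.27 m/pixel

148881.27 m/pixel


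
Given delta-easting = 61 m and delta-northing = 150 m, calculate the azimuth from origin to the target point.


az = atan2(61, 150) = 22.1 deg
adjusted to 0-360: 22.1 degrees

22.1 degrees


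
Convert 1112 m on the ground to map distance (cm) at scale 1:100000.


map_cm = 1112 * 100 / 100000 = 1.112 cm ≈ 1.11 cm

1.11 cm


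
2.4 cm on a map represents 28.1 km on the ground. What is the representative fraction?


ground = 28.1 km = 2810000 cm; RF denominator = ground / map = 2810000 / 2.4 ≈ 1170833; RF = 1:1170833

1:1170833


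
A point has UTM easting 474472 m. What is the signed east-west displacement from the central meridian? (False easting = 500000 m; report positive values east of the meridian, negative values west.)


displacement = 474472 - 500000 = -25528 m

-25528 m


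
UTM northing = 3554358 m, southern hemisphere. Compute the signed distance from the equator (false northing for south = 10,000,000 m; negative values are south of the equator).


For southern: actual = 3554358 - 10000000 = -6445642 m

-6445642 m


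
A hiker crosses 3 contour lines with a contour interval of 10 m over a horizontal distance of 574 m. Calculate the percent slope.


elevation change = 3 * 10 = 30 m
slope = 30 / 574 * 100 = 5.2%

5.2%


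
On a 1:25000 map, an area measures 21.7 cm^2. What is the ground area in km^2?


ground_area = 21.7 * (25000/100)^2 = 1356250.0 m^2 = 1.35625 km^2 ≈ 1.356 km^2

1.356 km^2


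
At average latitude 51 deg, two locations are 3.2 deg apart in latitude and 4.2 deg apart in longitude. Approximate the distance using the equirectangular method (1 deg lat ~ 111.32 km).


dlat_km = 3.2 * 111.32 = 356.224
dlon_km = 4.2 * 111.32 * cos(51) ≈ 294.235
dist = sqrt(356.224^2 + 294.235^2) ≈ 462.0 km

462.0 km


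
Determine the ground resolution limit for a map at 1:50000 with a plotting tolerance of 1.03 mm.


ground = 1.03 mm * 50000 / 1000 = 51.5 m

51.5 m


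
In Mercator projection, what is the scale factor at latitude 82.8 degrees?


SF = 1 / cos(82.8) = 1 / 0.125333 = 7.979

7.979


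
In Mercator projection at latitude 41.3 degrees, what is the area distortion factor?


area_distortion = 1/cos^2(41.3) = 1.772

1.772


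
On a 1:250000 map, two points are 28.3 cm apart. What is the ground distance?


ground = 28.3 cm * 250000 / 100 = 70750.0 m = 70.75 km

70.75 km


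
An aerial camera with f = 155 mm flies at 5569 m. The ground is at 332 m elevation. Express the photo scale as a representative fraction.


scale = f / (H - h) = 155 mm / 5237 m = 155 / 5237000 = 1:33787

1:33787


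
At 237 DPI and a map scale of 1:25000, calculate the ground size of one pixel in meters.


pixel_cm = 2.54 / 237 ≈ 0.010717 cm
ground = pixel_cm * 25000 / 100 = 2.54 * 25000 / (237 * 100) = 63500 / 23700 ≈ 2.68 m

2.68 m


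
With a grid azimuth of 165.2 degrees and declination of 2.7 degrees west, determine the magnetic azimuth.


magnetic azimuth = grid azimuth - declination (east +ve)
mag_az = 165.2 - -2.7 = 167.9 degrees

167.9 degrees


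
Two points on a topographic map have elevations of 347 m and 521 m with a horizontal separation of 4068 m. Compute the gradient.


gradient = (521 - 347) / 4068 = 174 / 4068 = 0.0428

0.0428


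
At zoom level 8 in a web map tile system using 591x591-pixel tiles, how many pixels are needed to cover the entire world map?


tiles per axis = 2^8 = 256
total tiles = 256^2 = 65536
pixels per axis = 256 * 591 = 151296
total pixels = 151296^2 = 22890479616

22890479616 pixels


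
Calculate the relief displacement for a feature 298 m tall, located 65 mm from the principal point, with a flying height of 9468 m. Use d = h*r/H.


d = h * r / H = 298 * 65 / 9468 = 2.05 mm

2.05 mm


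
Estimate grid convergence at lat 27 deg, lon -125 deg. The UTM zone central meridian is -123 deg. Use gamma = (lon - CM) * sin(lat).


gamma = (-125 - -123) * sin(27) = -2 * 0.45399 = -0.908 degrees

-0.908 degrees


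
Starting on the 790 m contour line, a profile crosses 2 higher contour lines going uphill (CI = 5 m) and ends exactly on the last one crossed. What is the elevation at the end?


elevation = 790 + 2 * 5 = 800 m

800 m


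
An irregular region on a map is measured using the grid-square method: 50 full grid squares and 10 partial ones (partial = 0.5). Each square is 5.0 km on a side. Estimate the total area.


effective squares = 50 + 10 * 0.5 = 55.0
area = 55.0 * 25.0 = 1375.0 km^2

1375.0 km^2


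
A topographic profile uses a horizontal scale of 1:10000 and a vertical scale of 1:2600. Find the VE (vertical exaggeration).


VE = horizontal_scale / vertical_scale = 10000 / 2600 ≈ 3.8

3.8x


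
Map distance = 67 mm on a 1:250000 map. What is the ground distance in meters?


ground = 67 mm * 250000 / 1000 = 16750.0 m

16750.0 m


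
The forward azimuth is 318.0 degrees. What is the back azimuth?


back azimuth = (318.0 + 180) mod 360 = 138.0 degrees

138.0 degrees


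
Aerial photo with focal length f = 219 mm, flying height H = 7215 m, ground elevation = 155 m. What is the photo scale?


scale = f / (H - h) = 219 mm / 7060 m = 219 / 7060000 = 1:32237

1:32237


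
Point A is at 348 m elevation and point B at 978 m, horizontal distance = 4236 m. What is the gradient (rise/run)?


gradient = (978 - 348) / 4236 = 630 / 4236 = 0.1487

0.1487


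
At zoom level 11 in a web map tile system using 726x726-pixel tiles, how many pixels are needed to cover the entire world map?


tiles per axis = 2^11 = 2048
total tiles = 2048^2 = 4194304
pixels per axis = 2048 * 726 = 1486848
total pixels = 1486848^2 = 2210716975104

2210716975104 pixels


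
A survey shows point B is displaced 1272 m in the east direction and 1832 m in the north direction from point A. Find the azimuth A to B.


az = atan2(1272, 1832) = 34.8 deg
adjusted to 0-360: 34.8 degrees

34.8 degrees


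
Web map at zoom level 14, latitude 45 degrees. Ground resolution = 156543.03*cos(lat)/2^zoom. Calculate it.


res = 156543.03 * cos(45) / 2^14 = 156543.03 * 0.70710678 / 16384 = 6.76 m/pixel

6.76 m/pixel


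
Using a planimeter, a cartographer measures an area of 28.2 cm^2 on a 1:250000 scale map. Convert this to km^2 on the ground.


ground_area = 28.2 * (250000/100)^2 = 176250000.0 m^2 = 176.25 km^2

176.25 km^2


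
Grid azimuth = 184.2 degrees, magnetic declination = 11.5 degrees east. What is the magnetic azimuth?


magnetic azimuth = grid azimuth - declination (east +ve)
mag_az = 184.2 - 11.5 = 172.7 degrees

172.7 degrees


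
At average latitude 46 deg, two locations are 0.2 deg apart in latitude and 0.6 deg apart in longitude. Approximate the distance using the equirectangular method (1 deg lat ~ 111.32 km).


dlat_km = 0.2 * 111.32 = 22.264
dlon_km = 0.6 * 111.32 * cos(46) ≈ 46.398
dist = sqrt(22.264^2 + 46.398^2) ≈ 51.5 km

51.5 km


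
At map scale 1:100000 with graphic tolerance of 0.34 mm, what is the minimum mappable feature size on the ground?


ground = 0.34 mm * 100000 / 1000 = 34.0 m

34.0 m


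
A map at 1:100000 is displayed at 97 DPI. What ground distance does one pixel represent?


pixel_cm = 2.54 / 97 ≈ 0.026186 cm
ground = pixel_cm * 100000 / 100 = 2.54 * 100000 / (97 * 100) = 254000 / 9700 ≈ 26.19 m

26.19 m


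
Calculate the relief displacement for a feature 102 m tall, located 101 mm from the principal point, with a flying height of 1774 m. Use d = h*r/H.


d = h * r / H = 102 * 101 / 1774 = 5.81 mm

5.81 mm


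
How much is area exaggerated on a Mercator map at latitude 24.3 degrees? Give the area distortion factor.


area_distortion = 1/cos^2(24.3) = 1.204

1.204


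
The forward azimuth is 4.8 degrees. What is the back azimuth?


back azimuth = (4.8 + 180) mod 360 = 184.8 degrees

184.8 degrees


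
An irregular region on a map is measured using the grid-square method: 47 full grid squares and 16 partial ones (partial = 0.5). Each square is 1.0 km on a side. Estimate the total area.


effective squares = 47 + 16 * 0.5 = 55.0
area = 55.0 * 1.0 = 55.0 km^2

55.0 km^2


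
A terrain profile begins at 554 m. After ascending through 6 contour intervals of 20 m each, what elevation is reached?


elevation = 554 + 6 * 20 = 674 m

674 m


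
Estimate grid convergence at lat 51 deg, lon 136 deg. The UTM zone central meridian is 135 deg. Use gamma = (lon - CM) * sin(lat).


gamma = (136 - 135) * sin(51) = 1 * 0.777146 = 0.777 degrees

0.777 degrees


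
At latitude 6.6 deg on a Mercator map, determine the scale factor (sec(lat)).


SF = 1 / cos(6.6) = 1 / 0.993373 = 1.007

1.007


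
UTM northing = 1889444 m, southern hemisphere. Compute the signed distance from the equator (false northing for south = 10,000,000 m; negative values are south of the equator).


For southern: actual = 1889444 - 10000000 = -8110556 m

-8110556 m


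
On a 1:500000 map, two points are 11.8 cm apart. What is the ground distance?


ground = 11.8 cm * 500000 / 100 = 59000.0 m = 59.0 km

59.0 km


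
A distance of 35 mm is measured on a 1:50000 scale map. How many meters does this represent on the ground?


ground = 35 mm * 50000 / 1000 = 1750.0 m

1750.0 m


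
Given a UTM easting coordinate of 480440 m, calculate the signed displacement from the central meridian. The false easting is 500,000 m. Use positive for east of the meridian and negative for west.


displacement = 480440 - 500000 = -19560 m

-19560 m


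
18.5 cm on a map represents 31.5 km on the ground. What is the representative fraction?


ground = 31.5 km = 3150000 cm; RF denominator = ground / map = 3150000 / 18.5 ≈ 170270; RF = 1:170270

1:170270


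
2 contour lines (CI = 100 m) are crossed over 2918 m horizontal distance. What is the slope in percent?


elevation change = 2 * 100 = 200 m
slope = 200 / 2918 * 100 = 6.9%

6.9%


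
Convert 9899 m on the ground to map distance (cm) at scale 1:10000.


map_cm = 9899 * 100 / 10000 = 98.99 cm

98.99 cm


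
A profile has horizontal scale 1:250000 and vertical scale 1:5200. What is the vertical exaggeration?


VE = horizontal_scale / vertical_scale = 250000 / 5200 ≈ 48.1

48.1x


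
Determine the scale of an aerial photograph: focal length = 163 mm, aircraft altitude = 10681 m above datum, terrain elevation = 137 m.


scale = f / (H - h) = 163 mm / 10544 m = 163 / 10544000 = 1:64687

1:64687


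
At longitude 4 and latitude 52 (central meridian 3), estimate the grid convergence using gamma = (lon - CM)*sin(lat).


gamma = (4 - 3) * sin(52) = 1 * 0.788011 = 0.788 degrees

0.788 degrees


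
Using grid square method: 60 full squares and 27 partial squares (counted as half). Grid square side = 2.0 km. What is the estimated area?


effective squares = 60 + 27 * 0.5 = 73.5
area = 73.5 * 4.0 = 294.0 km^2

294.0 km^2


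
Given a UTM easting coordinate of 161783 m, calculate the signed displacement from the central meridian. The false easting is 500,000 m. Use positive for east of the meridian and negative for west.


displacement = 161783 - 500000 = -338217 m

-338217 m


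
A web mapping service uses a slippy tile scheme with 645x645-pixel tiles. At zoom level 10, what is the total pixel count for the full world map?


tiles per axis = 2^10 = 1024
total tiles = 1024^2 = 1048576
pixels per axis = 1024 * 645 = 660480
total pixels = 660480^2 = 436233830400

436233830400 pixels


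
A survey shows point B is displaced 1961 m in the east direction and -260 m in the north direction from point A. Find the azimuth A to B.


az = atan2(1961, -260) = 97.6 deg
adjusted to 0-360: 97.6 degrees

97.6 degrees


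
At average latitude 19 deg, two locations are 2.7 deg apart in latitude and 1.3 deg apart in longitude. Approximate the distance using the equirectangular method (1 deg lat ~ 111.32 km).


dlat_km = 2.7 * 111.32 = 300.564
dlon_km = 1.3 * 111.32 * cos(19) ≈ 136.832
dist = sqrt(300.564^2 + 136.832^2) ≈ 330.2 km

330.2 km


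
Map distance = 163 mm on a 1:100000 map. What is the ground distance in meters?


ground = 163 mm * 100000 / 1000 = 16300.0 m

16300.0 m


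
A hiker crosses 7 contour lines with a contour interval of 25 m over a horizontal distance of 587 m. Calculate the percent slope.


elevation change = 7 * 25 = 175 m
slope = 175 / 587 * 100 = 29.8%

29.8%


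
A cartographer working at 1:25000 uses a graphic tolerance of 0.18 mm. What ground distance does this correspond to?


ground = 0.18 mm * 25000 / 1000 = 4.5 m

4.5 m


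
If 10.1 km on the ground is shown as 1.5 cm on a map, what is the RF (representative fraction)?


ground = 10.1 km = 1010000 cm; RF denominator = ground / map = 1010000 / 1.5 ≈ 673333; RF = 1:673333

1:673333


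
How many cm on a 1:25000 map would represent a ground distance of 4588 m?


map_cm = 4588 * 100 / 25000 = 18.352 cm ≈ 18.35 cm

18.35 cm


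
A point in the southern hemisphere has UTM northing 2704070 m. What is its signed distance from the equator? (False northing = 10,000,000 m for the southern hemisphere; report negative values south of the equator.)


For southern: actual = 2704070 - 10000000 = -7295930 m

-7295930 m


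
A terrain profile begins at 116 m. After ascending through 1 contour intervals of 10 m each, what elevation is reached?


elevation = 116 + 1 * 10 = 126 m

126 m


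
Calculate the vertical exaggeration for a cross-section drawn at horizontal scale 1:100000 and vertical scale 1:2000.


VE = horizontal_scale / vertical_scale = 100000 / 2000 = 50.0

50.0x


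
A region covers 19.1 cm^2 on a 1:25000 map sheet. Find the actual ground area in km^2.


ground_area = 19.1 * (25000/100)^2 = 1193750.0 m^2 = 1.19375 km^2 ≈ 1.194 km^2

1.194 km^2


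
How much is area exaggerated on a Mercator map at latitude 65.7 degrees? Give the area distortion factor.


area_distortion = 1/cos^2(65.7) = 5.905

5.905


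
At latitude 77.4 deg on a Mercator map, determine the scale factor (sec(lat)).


SF = 1 / cos(77.4) = 1 / 0.218143 = 4.584

4.584


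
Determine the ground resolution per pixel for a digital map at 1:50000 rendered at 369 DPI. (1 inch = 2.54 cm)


pixel_cm = 2.54 / 369 ≈ 0.006883 cm
ground = pixel_cm * 50000 / 100 = 2.54 * 50000 / (369 * 100) = 127000 / 36900 ≈ 3.44 m

3.44 m


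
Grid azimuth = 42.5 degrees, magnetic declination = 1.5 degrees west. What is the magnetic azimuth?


magnetic azimuth = grid azimuth - declination (east +ve)
mag_az = 42.5 - -1.5 = 44.0 degrees

44.0 degrees


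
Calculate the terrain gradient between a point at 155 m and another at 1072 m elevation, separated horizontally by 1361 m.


gradient = (1072 - 155) / 1361 = 917 / 1361 = 0.6738

0.6738


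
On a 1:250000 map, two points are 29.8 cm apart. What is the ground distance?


ground = 29.8 cm * 250000 / 100 = 74500.0 m = 74.5 km

74.5 km


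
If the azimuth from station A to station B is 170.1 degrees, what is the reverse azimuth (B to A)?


back azimuth = (170.1 + 180) mod 360 = 350.1 degrees

350.1 degrees


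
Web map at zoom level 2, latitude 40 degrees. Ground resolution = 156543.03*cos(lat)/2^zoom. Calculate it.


res = 156543.03 * cos(40) / 2^2 = 156543.03 * 0.76604444 / 4 = 29979.73 m/pixel

29979.73 m/pixel


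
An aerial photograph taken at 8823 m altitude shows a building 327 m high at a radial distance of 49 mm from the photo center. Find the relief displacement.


d = h * r / H = 327 * 49 / 8823 = 1.82 mm

1.82 mm


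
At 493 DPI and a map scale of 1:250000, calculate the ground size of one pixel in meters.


pixel_cm = 2.54 / 493 ≈ 0.005152 cm
ground = pixel_cm * 250000 / 100 = 2.54 * 250000 / (493 * 100) = 635000 / 49300 ≈ 12.88 m

12.88 m


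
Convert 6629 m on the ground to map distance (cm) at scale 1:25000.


map_cm = 6629 * 100 / 25000 = 26.516 cm ≈ 26.52 cm

26.52 cm


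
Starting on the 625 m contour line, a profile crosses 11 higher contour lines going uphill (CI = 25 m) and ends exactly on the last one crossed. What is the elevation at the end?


elevation = 625 + 11 * 25 = 900 m

900 m


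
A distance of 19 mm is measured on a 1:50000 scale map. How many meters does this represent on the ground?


ground = 19 mm * 50000 / 1000 = 950.0 m

950.0 m


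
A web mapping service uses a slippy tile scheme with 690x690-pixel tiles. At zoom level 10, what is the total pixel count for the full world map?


tiles per axis = 2^10 = 1024
total tiles = 1024^2 = 1048576
pixels per axis = 1024 * 690 = 706560
total pixels = 706560^2 = 499227033600

499227033600 pixels


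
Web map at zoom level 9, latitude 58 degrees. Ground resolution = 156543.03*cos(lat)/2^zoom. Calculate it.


res = 156543.03 * cos(58) / 2^9 = 156543.03 * 0.52991926 / 512 = 162.02 m/pixel

162.02 m/pixel


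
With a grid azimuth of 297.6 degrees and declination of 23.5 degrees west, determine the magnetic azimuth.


magnetic azimuth = grid azimuth - declination (east +ve)
mag_az = 297.6 - -23.5 = 321.1 degrees

321.1 degrees


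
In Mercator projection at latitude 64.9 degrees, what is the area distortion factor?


area_distortion = 1/cos^2(64.9) = 5.557

5.557


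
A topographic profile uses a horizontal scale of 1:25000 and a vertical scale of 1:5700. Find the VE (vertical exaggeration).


VE = horizontal_scale / vertical_scale = 25000 / 5700 ≈ 4.4

4.4x


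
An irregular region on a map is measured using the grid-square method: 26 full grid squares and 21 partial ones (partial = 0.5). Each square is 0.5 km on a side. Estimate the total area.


effective squares = 26 + 21 * 0.5 = 36.5
area = 36.5 * 0.25 = 9.125 km^2

9.125 km^2
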